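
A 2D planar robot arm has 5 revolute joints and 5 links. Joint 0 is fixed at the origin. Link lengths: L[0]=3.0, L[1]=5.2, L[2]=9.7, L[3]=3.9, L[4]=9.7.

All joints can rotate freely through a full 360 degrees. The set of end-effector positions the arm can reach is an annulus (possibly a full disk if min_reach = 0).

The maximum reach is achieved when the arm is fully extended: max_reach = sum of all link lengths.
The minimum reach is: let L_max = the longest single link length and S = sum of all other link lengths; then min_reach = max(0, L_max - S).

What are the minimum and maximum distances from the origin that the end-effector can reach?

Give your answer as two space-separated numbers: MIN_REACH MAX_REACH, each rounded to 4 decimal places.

Link lengths: [3.0, 5.2, 9.7, 3.9, 9.7]
max_reach = 3 + 5.2 + 9.7 + 3.9 + 9.7 = 31.5
L_max = max([3.0, 5.2, 9.7, 3.9, 9.7]) = 9.7
S (sum of others) = 31.5 - 9.7 = 21.8
min_reach = max(0, 9.7 - 21.8) = max(0, -12.1) = 0

Answer: 0.0000 31.5000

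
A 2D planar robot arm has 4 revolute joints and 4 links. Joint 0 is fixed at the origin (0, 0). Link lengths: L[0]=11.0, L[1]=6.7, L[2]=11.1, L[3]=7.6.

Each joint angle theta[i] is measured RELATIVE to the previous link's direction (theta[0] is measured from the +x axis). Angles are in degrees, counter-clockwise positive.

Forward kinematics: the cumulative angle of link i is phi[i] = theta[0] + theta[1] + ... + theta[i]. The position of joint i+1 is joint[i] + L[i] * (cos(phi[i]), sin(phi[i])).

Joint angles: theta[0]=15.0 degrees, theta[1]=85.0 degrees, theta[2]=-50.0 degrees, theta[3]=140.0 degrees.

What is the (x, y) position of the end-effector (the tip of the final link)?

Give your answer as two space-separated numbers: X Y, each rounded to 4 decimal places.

Answer: 9.1121 16.6286

Derivation:
joint[0] = (0.0000, 0.0000)  (base)
link 0: phi[0] = 15 = 15 deg
  cos(15 deg) = 0.9659, sin(15 deg) = 0.2588
  joint[1] = (0.0000, 0.0000) + 11 * (0.9659, 0.2588) = (0.0000 + 10.6252, 0.0000 + 2.8470) = (10.6252, 2.8470)
link 1: phi[1] = 15 + 85 = 100 deg
  cos(100 deg) = -0.1736, sin(100 deg) = 0.9848
  joint[2] = (10.6252, 2.8470) + 6.7 * (-0.1736, 0.9848) = (10.6252 + -1.1634, 2.8470 + 6.5982) = (9.4617, 9.4452)
link 2: phi[2] = 15 + 85 + -50 = 50 deg
  cos(50 deg) = 0.6428, sin(50 deg) = 0.7660
  joint[3] = (9.4617, 9.4452) + 11.1 * (0.6428, 0.7660) = (9.4617 + 7.1349, 9.4452 + 8.5031) = (16.5967, 17.9483)
link 3: phi[3] = 15 + 85 + -50 + 140 = 190 deg
  cos(190 deg) = -0.9848, sin(190 deg) = -0.1736
  joint[4] = (16.5967, 17.9483) + 7.6 * (-0.9848, -0.1736) = (16.5967 + -7.4845, 17.9483 + -1.3197) = (9.1121, 16.6286)
End effector: (9.1121, 16.6286)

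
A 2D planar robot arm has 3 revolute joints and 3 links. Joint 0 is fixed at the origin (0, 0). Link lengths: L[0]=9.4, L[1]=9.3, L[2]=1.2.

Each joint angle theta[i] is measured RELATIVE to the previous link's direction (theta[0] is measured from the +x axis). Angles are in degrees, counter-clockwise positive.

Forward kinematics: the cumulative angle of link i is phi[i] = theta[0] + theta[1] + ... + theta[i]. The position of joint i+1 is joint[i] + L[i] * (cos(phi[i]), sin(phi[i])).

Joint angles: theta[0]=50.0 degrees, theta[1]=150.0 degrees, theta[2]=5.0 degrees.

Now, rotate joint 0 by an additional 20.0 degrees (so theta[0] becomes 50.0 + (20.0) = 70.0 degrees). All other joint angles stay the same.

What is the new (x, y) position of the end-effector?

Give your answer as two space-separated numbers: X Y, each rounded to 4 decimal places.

joint[0] = (0.0000, 0.0000)  (base)
link 0: phi[0] = 70 = 70 deg
  cos(70 deg) = 0.3420, sin(70 deg) = 0.9397
  joint[1] = (0.0000, 0.0000) + 9.4 * (0.3420, 0.9397) = (0.0000 + 3.2150, 0.0000 + 8.8331) = (3.2150, 8.8331)
link 1: phi[1] = 70 + 150 = 220 deg
  cos(220 deg) = -0.7660, sin(220 deg) = -0.6428
  joint[2] = (3.2150, 8.8331) + 9.3 * (-0.7660, -0.6428) = (3.2150 + -7.1242, 8.8331 + -5.9779) = (-3.9092, 2.8552)
link 2: phi[2] = 70 + 150 + 5 = 225 deg
  cos(225 deg) = -0.7071, sin(225 deg) = -0.7071
  joint[3] = (-3.9092, 2.8552) + 1.2 * (-0.7071, -0.7071) = (-3.9092 + -0.8485, 2.8552 + -0.8485) = (-4.7578, 2.0067)
End effector: (-4.7578, 2.0067)

Answer: -4.7578 2.0067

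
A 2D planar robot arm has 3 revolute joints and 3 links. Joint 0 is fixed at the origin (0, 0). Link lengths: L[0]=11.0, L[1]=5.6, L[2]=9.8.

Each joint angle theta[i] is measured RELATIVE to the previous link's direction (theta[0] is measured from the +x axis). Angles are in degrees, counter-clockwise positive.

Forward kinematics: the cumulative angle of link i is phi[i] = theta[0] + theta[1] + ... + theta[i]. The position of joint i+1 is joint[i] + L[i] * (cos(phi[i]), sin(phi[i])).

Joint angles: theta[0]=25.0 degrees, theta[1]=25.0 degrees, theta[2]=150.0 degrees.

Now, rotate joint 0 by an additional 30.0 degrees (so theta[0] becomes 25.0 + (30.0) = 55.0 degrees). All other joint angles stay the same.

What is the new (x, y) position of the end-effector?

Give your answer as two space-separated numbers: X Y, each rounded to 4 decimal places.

joint[0] = (0.0000, 0.0000)  (base)
link 0: phi[0] = 55 = 55 deg
  cos(55 deg) = 0.5736, sin(55 deg) = 0.8192
  joint[1] = (0.0000, 0.0000) + 11 * (0.5736, 0.8192) = (0.0000 + 6.3093, 0.0000 + 9.0107) = (6.3093, 9.0107)
link 1: phi[1] = 55 + 25 = 80 deg
  cos(80 deg) = 0.1736, sin(80 deg) = 0.9848
  joint[2] = (6.3093, 9.0107) + 5.6 * (0.1736, 0.9848) = (6.3093 + 0.9724, 9.0107 + 5.5149) = (7.2818, 14.5256)
link 2: phi[2] = 55 + 25 + 150 = 230 deg
  cos(230 deg) = -0.6428, sin(230 deg) = -0.7660
  joint[3] = (7.2818, 14.5256) + 9.8 * (-0.6428, -0.7660) = (7.2818 + -6.2993, 14.5256 + -7.5072) = (0.9825, 7.0184)
End effector: (0.9825, 7.0184)

Answer: 0.9825 7.0184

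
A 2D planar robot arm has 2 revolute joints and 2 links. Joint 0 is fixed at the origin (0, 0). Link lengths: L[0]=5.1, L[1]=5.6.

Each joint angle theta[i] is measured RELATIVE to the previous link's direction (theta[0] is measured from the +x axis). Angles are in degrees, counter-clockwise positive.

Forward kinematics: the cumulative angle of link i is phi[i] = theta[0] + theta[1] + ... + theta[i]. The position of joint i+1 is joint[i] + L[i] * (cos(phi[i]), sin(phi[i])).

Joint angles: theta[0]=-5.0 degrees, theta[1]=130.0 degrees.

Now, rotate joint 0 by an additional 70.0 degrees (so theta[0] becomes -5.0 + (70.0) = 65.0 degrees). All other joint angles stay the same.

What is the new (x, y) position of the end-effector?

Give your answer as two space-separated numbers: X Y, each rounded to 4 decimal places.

joint[0] = (0.0000, 0.0000)  (base)
link 0: phi[0] = 65 = 65 deg
  cos(65 deg) = 0.4226, sin(65 deg) = 0.9063
  joint[1] = (0.0000, 0.0000) + 5.1 * (0.4226, 0.9063) = (0.0000 + 2.1554, 0.0000 + 4.6222) = (2.1554, 4.6222)
link 1: phi[1] = 65 + 130 = 195 deg
  cos(195 deg) = -0.9659, sin(195 deg) = -0.2588
  joint[2] = (2.1554, 4.6222) + 5.6 * (-0.9659, -0.2588) = (2.1554 + -5.4092, 4.6222 + -1.4494) = (-3.2538, 3.1728)
End effector: (-3.2538, 3.1728)

Answer: -3.2538 3.1728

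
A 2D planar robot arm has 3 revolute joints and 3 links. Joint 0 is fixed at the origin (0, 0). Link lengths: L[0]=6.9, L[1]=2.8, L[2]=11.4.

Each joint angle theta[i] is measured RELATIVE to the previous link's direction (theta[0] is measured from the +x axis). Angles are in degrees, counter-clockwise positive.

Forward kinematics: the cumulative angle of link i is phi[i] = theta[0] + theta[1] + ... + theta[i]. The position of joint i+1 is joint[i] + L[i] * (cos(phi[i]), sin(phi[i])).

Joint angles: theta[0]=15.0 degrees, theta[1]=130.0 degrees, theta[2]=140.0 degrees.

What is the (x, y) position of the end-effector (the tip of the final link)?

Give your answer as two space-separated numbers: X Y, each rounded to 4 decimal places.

joint[0] = (0.0000, 0.0000)  (base)
link 0: phi[0] = 15 = 15 deg
  cos(15 deg) = 0.9659, sin(15 deg) = 0.2588
  joint[1] = (0.0000, 0.0000) + 6.9 * (0.9659, 0.2588) = (0.0000 + 6.6649, 0.0000 + 1.7859) = (6.6649, 1.7859)
link 1: phi[1] = 15 + 130 = 145 deg
  cos(145 deg) = -0.8192, sin(145 deg) = 0.5736
  joint[2] = (6.6649, 1.7859) + 2.8 * (-0.8192, 0.5736) = (6.6649 + -2.2936, 1.7859 + 1.6060) = (4.3713, 3.3919)
link 2: phi[2] = 15 + 130 + 140 = 285 deg
  cos(285 deg) = 0.2588, sin(285 deg) = -0.9659
  joint[3] = (4.3713, 3.3919) + 11.4 * (0.2588, -0.9659) = (4.3713 + 2.9505, 3.3919 + -11.0116) = (7.3218, -7.6197)
End effector: (7.3218, -7.6197)

Answer: 7.3218 -7.6197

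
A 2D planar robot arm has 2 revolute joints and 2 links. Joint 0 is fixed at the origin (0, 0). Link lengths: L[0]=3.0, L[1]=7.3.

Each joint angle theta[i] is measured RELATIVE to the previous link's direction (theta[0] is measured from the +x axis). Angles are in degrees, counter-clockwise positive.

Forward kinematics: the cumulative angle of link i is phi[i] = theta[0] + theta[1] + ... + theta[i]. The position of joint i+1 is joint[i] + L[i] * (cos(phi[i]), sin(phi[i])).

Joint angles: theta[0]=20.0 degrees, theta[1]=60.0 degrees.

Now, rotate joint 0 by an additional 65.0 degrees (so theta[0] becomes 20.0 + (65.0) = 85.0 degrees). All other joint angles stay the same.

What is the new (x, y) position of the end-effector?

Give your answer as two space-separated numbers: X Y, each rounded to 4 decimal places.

joint[0] = (0.0000, 0.0000)  (base)
link 0: phi[0] = 85 = 85 deg
  cos(85 deg) = 0.0872, sin(85 deg) = 0.9962
  joint[1] = (0.0000, 0.0000) + 3 * (0.0872, 0.9962) = (0.0000 + 0.2615, 0.0000 + 2.9886) = (0.2615, 2.9886)
link 1: phi[1] = 85 + 60 = 145 deg
  cos(145 deg) = -0.8192, sin(145 deg) = 0.5736
  joint[2] = (0.2615, 2.9886) + 7.3 * (-0.8192, 0.5736) = (0.2615 + -5.9798, 2.9886 + 4.1871) = (-5.7183, 7.1757)
End effector: (-5.7183, 7.1757)

Answer: -5.7183 7.1757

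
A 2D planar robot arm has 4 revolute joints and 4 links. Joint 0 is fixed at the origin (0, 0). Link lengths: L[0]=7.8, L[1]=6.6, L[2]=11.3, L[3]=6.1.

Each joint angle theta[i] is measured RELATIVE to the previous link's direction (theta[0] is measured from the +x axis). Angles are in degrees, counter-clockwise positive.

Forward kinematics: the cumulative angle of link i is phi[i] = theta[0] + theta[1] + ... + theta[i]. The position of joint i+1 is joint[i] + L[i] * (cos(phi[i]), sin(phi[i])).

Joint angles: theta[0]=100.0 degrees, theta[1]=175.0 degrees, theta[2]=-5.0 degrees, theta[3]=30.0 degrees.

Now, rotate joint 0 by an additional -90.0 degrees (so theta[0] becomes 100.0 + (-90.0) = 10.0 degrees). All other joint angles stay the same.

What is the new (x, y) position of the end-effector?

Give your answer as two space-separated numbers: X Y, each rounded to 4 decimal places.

joint[0] = (0.0000, 0.0000)  (base)
link 0: phi[0] = 10 = 10 deg
  cos(10 deg) = 0.9848, sin(10 deg) = 0.1736
  joint[1] = (0.0000, 0.0000) + 7.8 * (0.9848, 0.1736) = (0.0000 + 7.6815, 0.0000 + 1.3545) = (7.6815, 1.3545)
link 1: phi[1] = 10 + 175 = 185 deg
  cos(185 deg) = -0.9962, sin(185 deg) = -0.0872
  joint[2] = (7.6815, 1.3545) + 6.6 * (-0.9962, -0.0872) = (7.6815 + -6.5749, 1.3545 + -0.5752) = (1.1066, 0.7792)
link 2: phi[2] = 10 + 175 + -5 = 180 deg
  cos(180 deg) = -1.0000, sin(180 deg) = 0.0000
  joint[3] = (1.1066, 0.7792) + 11.3 * (-1.0000, 0.0000) = (1.1066 + -11.3000, 0.7792 + 0.0000) = (-10.1934, 0.7792)
link 3: phi[3] = 10 + 175 + -5 + 30 = 210 deg
  cos(210 deg) = -0.8660, sin(210 deg) = -0.5000
  joint[4] = (-10.1934, 0.7792) + 6.1 * (-0.8660, -0.5000) = (-10.1934 + -5.2828, 0.7792 + -3.0500) = (-15.4761, -2.2708)
End effector: (-15.4761, -2.2708)

Answer: -15.4761 -2.2708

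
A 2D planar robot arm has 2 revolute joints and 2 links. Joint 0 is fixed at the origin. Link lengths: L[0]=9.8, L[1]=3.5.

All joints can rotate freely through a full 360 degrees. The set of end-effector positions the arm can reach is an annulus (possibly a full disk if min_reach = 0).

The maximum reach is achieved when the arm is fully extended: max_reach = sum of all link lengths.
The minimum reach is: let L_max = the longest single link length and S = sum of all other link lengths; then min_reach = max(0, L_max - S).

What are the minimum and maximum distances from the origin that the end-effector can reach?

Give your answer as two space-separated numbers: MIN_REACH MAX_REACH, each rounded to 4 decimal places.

Link lengths: [9.8, 3.5]
max_reach = 9.8 + 3.5 = 13.3
L_max = max([9.8, 3.5]) = 9.8
S (sum of others) = 13.3 - 9.8 = 3.5
min_reach = max(0, 9.8 - 3.5) = max(0, 6.3) = 6.3

Answer: 6.3000 13.3000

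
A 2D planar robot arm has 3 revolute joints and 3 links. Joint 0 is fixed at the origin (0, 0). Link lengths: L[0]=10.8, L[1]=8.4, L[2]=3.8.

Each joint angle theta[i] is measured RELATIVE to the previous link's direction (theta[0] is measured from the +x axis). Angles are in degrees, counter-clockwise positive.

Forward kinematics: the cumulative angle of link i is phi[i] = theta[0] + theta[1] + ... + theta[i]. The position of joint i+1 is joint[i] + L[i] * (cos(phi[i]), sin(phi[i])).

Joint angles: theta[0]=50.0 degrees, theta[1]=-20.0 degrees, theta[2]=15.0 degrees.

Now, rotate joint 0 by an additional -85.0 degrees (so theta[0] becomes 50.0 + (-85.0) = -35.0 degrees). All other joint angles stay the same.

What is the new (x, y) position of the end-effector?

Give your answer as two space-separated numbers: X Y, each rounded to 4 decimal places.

joint[0] = (0.0000, 0.0000)  (base)
link 0: phi[0] = -35 = -35 deg
  cos(-35 deg) = 0.8192, sin(-35 deg) = -0.5736
  joint[1] = (0.0000, 0.0000) + 10.8 * (0.8192, -0.5736) = (0.0000 + 8.8468, 0.0000 + -6.1946) = (8.8468, -6.1946)
link 1: phi[1] = -35 + -20 = -55 deg
  cos(-55 deg) = 0.5736, sin(-55 deg) = -0.8192
  joint[2] = (8.8468, -6.1946) + 8.4 * (0.5736, -0.8192) = (8.8468 + 4.8180, -6.1946 + -6.8809) = (13.6649, -13.0755)
link 2: phi[2] = -35 + -20 + 15 = -40 deg
  cos(-40 deg) = 0.7660, sin(-40 deg) = -0.6428
  joint[3] = (13.6649, -13.0755) + 3.8 * (0.7660, -0.6428) = (13.6649 + 2.9110, -13.0755 + -2.4426) = (16.5759, -15.5181)
End effector: (16.5759, -15.5181)

Answer: 16.5759 -15.5181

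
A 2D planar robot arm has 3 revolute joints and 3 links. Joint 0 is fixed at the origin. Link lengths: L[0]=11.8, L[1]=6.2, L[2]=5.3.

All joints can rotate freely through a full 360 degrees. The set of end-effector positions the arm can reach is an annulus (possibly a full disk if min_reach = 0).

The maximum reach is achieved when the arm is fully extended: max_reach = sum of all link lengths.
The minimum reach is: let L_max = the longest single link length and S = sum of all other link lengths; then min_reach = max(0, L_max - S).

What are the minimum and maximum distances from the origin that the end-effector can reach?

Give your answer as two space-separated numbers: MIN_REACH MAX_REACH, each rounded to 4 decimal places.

Link lengths: [11.8, 6.2, 5.3]
max_reach = 11.8 + 6.2 + 5.3 = 23.3
L_max = max([11.8, 6.2, 5.3]) = 11.8
S (sum of others) = 23.3 - 11.8 = 11.5
min_reach = max(0, 11.8 - 11.5) = max(0, 0.3) = 0.3

Answer: 0.3000 23.3000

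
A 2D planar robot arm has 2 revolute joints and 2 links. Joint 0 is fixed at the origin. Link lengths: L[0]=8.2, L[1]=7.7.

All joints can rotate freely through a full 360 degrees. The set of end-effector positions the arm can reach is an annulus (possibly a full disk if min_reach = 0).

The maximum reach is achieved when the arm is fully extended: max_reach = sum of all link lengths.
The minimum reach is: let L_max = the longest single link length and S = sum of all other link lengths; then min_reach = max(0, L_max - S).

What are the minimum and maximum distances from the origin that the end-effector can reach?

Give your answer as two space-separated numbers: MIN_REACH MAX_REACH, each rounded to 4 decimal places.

Answer: 0.5000 15.9000

Derivation:
Link lengths: [8.2, 7.7]
max_reach = 8.2 + 7.7 = 15.9
L_max = max([8.2, 7.7]) = 8.2
S (sum of others) = 15.9 - 8.2 = 7.7
min_reach = max(0, 8.2 - 7.7) = max(0, 0.5) = 0.5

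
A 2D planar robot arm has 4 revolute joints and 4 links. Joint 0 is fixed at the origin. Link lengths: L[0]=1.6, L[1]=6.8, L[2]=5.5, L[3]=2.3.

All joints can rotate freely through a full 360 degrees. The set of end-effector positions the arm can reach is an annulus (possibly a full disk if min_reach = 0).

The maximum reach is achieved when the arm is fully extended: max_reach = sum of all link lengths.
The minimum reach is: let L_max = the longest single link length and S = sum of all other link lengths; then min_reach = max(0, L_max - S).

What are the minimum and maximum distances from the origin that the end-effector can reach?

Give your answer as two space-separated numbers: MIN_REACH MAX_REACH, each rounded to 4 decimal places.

Answer: 0.0000 16.2000

Derivation:
Link lengths: [1.6, 6.8, 5.5, 2.3]
max_reach = 1.6 + 6.8 + 5.5 + 2.3 = 16.2
L_max = max([1.6, 6.8, 5.5, 2.3]) = 6.8
S (sum of others) = 16.2 - 6.8 = 9.4
min_reach = max(0, 6.8 - 9.4) = max(0, -2.6) = 0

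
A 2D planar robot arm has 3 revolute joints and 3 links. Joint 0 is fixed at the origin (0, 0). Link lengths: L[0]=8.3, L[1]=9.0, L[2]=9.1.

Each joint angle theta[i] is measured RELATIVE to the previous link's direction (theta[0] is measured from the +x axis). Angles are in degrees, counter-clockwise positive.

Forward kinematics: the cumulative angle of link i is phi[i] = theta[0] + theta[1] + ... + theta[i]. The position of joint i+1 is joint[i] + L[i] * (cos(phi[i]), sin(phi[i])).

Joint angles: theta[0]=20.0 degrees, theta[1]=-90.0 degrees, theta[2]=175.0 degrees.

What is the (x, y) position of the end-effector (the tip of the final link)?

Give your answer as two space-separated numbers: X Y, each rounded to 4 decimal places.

Answer: 8.5224 3.1715

Derivation:
joint[0] = (0.0000, 0.0000)  (base)
link 0: phi[0] = 20 = 20 deg
  cos(20 deg) = 0.9397, sin(20 deg) = 0.3420
  joint[1] = (0.0000, 0.0000) + 8.3 * (0.9397, 0.3420) = (0.0000 + 7.7994, 0.0000 + 2.8388) = (7.7994, 2.8388)
link 1: phi[1] = 20 + -90 = -70 deg
  cos(-70 deg) = 0.3420, sin(-70 deg) = -0.9397
  joint[2] = (7.7994, 2.8388) + 9 * (0.3420, -0.9397) = (7.7994 + 3.0782, 2.8388 + -8.4572) = (10.8776, -5.6185)
link 2: phi[2] = 20 + -90 + 175 = 105 deg
  cos(105 deg) = -0.2588, sin(105 deg) = 0.9659
  joint[3] = (10.8776, -5.6185) + 9.1 * (-0.2588, 0.9659) = (10.8776 + -2.3553, -5.6185 + 8.7899) = (8.5224, 3.1715)
End effector: (8.5224, 3.1715)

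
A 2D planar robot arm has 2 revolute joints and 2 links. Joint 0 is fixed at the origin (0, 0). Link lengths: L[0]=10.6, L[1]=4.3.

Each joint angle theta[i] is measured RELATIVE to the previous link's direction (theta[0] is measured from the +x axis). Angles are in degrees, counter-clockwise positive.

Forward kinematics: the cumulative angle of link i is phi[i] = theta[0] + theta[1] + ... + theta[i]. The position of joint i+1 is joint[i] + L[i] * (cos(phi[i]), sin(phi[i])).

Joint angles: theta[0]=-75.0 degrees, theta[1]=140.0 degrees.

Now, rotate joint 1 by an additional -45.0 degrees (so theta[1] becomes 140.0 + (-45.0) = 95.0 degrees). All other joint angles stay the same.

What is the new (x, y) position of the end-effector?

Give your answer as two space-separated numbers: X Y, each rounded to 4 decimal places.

Answer: 6.7842 -8.7681

Derivation:
joint[0] = (0.0000, 0.0000)  (base)
link 0: phi[0] = -75 = -75 deg
  cos(-75 deg) = 0.2588, sin(-75 deg) = -0.9659
  joint[1] = (0.0000, 0.0000) + 10.6 * (0.2588, -0.9659) = (0.0000 + 2.7435, 0.0000 + -10.2388) = (2.7435, -10.2388)
link 1: phi[1] = -75 + 95 = 20 deg
  cos(20 deg) = 0.9397, sin(20 deg) = 0.3420
  joint[2] = (2.7435, -10.2388) + 4.3 * (0.9397, 0.3420) = (2.7435 + 4.0407, -10.2388 + 1.4707) = (6.7842, -8.7681)
End effector: (6.7842, -8.7681)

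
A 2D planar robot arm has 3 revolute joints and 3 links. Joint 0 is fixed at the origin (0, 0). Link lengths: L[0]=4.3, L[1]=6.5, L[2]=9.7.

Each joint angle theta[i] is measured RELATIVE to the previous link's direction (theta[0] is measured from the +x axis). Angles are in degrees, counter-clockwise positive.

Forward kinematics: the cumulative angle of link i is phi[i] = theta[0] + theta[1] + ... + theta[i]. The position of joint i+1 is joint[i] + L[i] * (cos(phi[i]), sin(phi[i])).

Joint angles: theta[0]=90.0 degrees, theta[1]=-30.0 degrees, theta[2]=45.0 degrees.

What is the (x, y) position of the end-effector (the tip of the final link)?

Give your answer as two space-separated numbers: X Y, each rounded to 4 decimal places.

joint[0] = (0.0000, 0.0000)  (base)
link 0: phi[0] = 90 = 90 deg
  cos(90 deg) = 0.0000, sin(90 deg) = 1.0000
  joint[1] = (0.0000, 0.0000) + 4.3 * (0.0000, 1.0000) = (0.0000 + 0.0000, 0.0000 + 4.3000) = (0.0000, 4.3000)
link 1: phi[1] = 90 + -30 = 60 deg
  cos(60 deg) = 0.5000, sin(60 deg) = 0.8660
  joint[2] = (0.0000, 4.3000) + 6.5 * (0.5000, 0.8660) = (0.0000 + 3.2500, 4.3000 + 5.6292) = (3.2500, 9.9292)
link 2: phi[2] = 90 + -30 + 45 = 105 deg
  cos(105 deg) = -0.2588, sin(105 deg) = 0.9659
  joint[3] = (3.2500, 9.9292) + 9.7 * (-0.2588, 0.9659) = (3.2500 + -2.5105, 9.9292 + 9.3695) = (0.7395, 19.2986)
End effector: (0.7395, 19.2986)

Answer: 0.7395 19.2986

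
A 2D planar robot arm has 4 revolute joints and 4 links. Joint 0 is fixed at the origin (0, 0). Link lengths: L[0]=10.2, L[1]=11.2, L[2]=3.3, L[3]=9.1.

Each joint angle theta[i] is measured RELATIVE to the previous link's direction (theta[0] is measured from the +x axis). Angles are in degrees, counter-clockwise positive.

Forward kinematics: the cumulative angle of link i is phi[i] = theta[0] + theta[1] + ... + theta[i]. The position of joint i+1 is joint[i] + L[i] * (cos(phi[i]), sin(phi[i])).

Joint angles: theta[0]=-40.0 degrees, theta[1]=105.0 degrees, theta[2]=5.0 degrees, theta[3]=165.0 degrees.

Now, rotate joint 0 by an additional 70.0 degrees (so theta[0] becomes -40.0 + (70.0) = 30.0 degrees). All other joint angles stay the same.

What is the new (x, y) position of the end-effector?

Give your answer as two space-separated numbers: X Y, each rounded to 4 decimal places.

joint[0] = (0.0000, 0.0000)  (base)
link 0: phi[0] = 30 = 30 deg
  cos(30 deg) = 0.8660, sin(30 deg) = 0.5000
  joint[1] = (0.0000, 0.0000) + 10.2 * (0.8660, 0.5000) = (0.0000 + 8.8335, 0.0000 + 5.1000) = (8.8335, 5.1000)
link 1: phi[1] = 30 + 105 = 135 deg
  cos(135 deg) = -0.7071, sin(135 deg) = 0.7071
  joint[2] = (8.8335, 5.1000) + 11.2 * (-0.7071, 0.7071) = (8.8335 + -7.9196, 5.1000 + 7.9196) = (0.9139, 13.0196)
link 2: phi[2] = 30 + 105 + 5 = 140 deg
  cos(140 deg) = -0.7660, sin(140 deg) = 0.6428
  joint[3] = (0.9139, 13.0196) + 3.3 * (-0.7660, 0.6428) = (0.9139 + -2.5279, 13.0196 + 2.1212) = (-1.6141, 15.1408)
link 3: phi[3] = 30 + 105 + 5 + 165 = 305 deg
  cos(305 deg) = 0.5736, sin(305 deg) = -0.8192
  joint[4] = (-1.6141, 15.1408) + 9.1 * (0.5736, -0.8192) = (-1.6141 + 5.2195, 15.1408 + -7.4543) = (3.6055, 7.6865)
End effector: (3.6055, 7.6865)

Answer: 3.6055 7.6865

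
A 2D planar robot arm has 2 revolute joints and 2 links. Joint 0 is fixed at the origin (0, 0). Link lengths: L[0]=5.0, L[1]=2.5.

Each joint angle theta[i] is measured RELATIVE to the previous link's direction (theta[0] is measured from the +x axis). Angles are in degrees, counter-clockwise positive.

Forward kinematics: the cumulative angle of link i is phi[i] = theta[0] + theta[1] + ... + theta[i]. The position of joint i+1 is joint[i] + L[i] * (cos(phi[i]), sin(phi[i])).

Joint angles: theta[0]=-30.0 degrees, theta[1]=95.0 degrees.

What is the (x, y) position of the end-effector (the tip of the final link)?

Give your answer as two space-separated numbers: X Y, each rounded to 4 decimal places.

Answer: 5.3867 -0.2342

Derivation:
joint[0] = (0.0000, 0.0000)  (base)
link 0: phi[0] = -30 = -30 deg
  cos(-30 deg) = 0.8660, sin(-30 deg) = -0.5000
  joint[1] = (0.0000, 0.0000) + 5 * (0.8660, -0.5000) = (0.0000 + 4.3301, 0.0000 + -2.5000) = (4.3301, -2.5000)
link 1: phi[1] = -30 + 95 = 65 deg
  cos(65 deg) = 0.4226, sin(65 deg) = 0.9063
  joint[2] = (4.3301, -2.5000) + 2.5 * (0.4226, 0.9063) = (4.3301 + 1.0565, -2.5000 + 2.2658) = (5.3867, -0.2342)
End effector: (5.3867, -0.2342)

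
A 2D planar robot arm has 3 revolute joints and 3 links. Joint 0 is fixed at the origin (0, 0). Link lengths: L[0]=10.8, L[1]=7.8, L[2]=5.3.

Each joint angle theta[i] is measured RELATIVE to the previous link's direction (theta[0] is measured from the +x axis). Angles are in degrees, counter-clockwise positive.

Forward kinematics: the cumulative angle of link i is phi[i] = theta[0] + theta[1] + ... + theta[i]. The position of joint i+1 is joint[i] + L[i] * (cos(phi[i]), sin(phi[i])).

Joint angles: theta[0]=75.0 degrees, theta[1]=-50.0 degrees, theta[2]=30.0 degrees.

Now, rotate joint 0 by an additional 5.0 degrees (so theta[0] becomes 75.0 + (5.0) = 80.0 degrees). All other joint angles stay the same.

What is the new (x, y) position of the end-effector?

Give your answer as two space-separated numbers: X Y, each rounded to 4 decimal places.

Answer: 11.2804 19.1259

Derivation:
joint[0] = (0.0000, 0.0000)  (base)
link 0: phi[0] = 80 = 80 deg
  cos(80 deg) = 0.1736, sin(80 deg) = 0.9848
  joint[1] = (0.0000, 0.0000) + 10.8 * (0.1736, 0.9848) = (0.0000 + 1.8754, 0.0000 + 10.6359) = (1.8754, 10.6359)
link 1: phi[1] = 80 + -50 = 30 deg
  cos(30 deg) = 0.8660, sin(30 deg) = 0.5000
  joint[2] = (1.8754, 10.6359) + 7.8 * (0.8660, 0.5000) = (1.8754 + 6.7550, 10.6359 + 3.9000) = (8.6304, 14.5359)
link 2: phi[2] = 80 + -50 + 30 = 60 deg
  cos(60 deg) = 0.5000, sin(60 deg) = 0.8660
  joint[3] = (8.6304, 14.5359) + 5.3 * (0.5000, 0.8660) = (8.6304 + 2.6500, 14.5359 + 4.5899) = (11.2804, 19.1259)
End effector: (11.2804, 19.1259)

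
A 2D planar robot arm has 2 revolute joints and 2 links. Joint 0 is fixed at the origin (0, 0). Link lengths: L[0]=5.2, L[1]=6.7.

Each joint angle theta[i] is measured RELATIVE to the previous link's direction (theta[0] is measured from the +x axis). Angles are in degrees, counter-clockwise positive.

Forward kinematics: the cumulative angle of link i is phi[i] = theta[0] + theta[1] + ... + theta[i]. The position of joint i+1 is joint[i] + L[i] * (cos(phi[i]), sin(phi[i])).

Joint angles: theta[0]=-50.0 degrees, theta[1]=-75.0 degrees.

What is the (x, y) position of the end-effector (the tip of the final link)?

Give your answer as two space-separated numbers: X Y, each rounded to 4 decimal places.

Answer: -0.5005 -9.4717

Derivation:
joint[0] = (0.0000, 0.0000)  (base)
link 0: phi[0] = -50 = -50 deg
  cos(-50 deg) = 0.6428, sin(-50 deg) = -0.7660
  joint[1] = (0.0000, 0.0000) + 5.2 * (0.6428, -0.7660) = (0.0000 + 3.3425, 0.0000 + -3.9834) = (3.3425, -3.9834)
link 1: phi[1] = -50 + -75 = -125 deg
  cos(-125 deg) = -0.5736, sin(-125 deg) = -0.8192
  joint[2] = (3.3425, -3.9834) + 6.7 * (-0.5736, -0.8192) = (3.3425 + -3.8430, -3.9834 + -5.4883) = (-0.5005, -9.4717)
End effector: (-0.5005, -9.4717)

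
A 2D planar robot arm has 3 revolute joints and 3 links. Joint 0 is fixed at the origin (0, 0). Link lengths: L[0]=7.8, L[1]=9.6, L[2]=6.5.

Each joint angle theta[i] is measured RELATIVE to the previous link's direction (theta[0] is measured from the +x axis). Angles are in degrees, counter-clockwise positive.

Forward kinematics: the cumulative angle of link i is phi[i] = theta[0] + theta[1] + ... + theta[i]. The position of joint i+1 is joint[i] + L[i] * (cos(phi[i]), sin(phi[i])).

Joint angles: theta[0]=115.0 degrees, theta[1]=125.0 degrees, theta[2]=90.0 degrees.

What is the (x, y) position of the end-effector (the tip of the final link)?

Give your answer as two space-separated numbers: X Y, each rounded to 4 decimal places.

Answer: -2.4673 -4.4946

Derivation:
joint[0] = (0.0000, 0.0000)  (base)
link 0: phi[0] = 115 = 115 deg
  cos(115 deg) = -0.4226, sin(115 deg) = 0.9063
  joint[1] = (0.0000, 0.0000) + 7.8 * (-0.4226, 0.9063) = (0.0000 + -3.2964, 0.0000 + 7.0692) = (-3.2964, 7.0692)
link 1: phi[1] = 115 + 125 = 240 deg
  cos(240 deg) = -0.5000, sin(240 deg) = -0.8660
  joint[2] = (-3.2964, 7.0692) + 9.6 * (-0.5000, -0.8660) = (-3.2964 + -4.8000, 7.0692 + -8.3138) = (-8.0964, -1.2446)
link 2: phi[2] = 115 + 125 + 90 = 330 deg
  cos(330 deg) = 0.8660, sin(330 deg) = -0.5000
  joint[3] = (-8.0964, -1.2446) + 6.5 * (0.8660, -0.5000) = (-8.0964 + 5.6292, -1.2446 + -3.2500) = (-2.4673, -4.4946)
End effector: (-2.4673, -4.4946)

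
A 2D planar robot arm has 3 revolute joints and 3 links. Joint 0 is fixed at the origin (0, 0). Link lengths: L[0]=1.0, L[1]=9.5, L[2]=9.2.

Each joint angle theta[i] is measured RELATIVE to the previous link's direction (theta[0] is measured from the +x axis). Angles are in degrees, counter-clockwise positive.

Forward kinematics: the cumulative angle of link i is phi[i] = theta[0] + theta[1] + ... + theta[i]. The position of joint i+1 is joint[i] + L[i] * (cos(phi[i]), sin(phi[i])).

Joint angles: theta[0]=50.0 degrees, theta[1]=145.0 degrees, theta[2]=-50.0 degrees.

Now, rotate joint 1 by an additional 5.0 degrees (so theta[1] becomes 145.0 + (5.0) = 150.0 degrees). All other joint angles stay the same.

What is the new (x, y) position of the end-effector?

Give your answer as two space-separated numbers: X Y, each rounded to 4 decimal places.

Answer: -16.2517 2.1169

Derivation:
joint[0] = (0.0000, 0.0000)  (base)
link 0: phi[0] = 50 = 50 deg
  cos(50 deg) = 0.6428, sin(50 deg) = 0.7660
  joint[1] = (0.0000, 0.0000) + 1 * (0.6428, 0.7660) = (0.0000 + 0.6428, 0.0000 + 0.7660) = (0.6428, 0.7660)
link 1: phi[1] = 50 + 150 = 200 deg
  cos(200 deg) = -0.9397, sin(200 deg) = -0.3420
  joint[2] = (0.6428, 0.7660) + 9.5 * (-0.9397, -0.3420) = (0.6428 + -8.9271, 0.7660 + -3.2492) = (-8.2843, -2.4831)
link 2: phi[2] = 50 + 150 + -50 = 150 deg
  cos(150 deg) = -0.8660, sin(150 deg) = 0.5000
  joint[3] = (-8.2843, -2.4831) + 9.2 * (-0.8660, 0.5000) = (-8.2843 + -7.9674, -2.4831 + 4.6000) = (-16.2517, 2.1169)
End effector: (-16.2517, 2.1169)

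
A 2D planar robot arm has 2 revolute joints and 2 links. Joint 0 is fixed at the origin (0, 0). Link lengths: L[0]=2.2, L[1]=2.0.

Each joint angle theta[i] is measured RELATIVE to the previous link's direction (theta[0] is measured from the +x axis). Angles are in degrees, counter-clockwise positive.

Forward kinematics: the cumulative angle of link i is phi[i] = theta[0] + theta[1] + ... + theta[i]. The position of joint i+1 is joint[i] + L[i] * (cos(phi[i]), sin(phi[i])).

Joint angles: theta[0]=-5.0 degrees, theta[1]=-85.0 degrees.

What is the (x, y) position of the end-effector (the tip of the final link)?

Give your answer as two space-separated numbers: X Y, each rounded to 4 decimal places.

joint[0] = (0.0000, 0.0000)  (base)
link 0: phi[0] = -5 = -5 deg
  cos(-5 deg) = 0.9962, sin(-5 deg) = -0.0872
  joint[1] = (0.0000, 0.0000) + 2.2 * (0.9962, -0.0872) = (0.0000 + 2.1916, 0.0000 + -0.1917) = (2.1916, -0.1917)
link 1: phi[1] = -5 + -85 = -90 deg
  cos(-90 deg) = 0.0000, sin(-90 deg) = -1.0000
  joint[2] = (2.1916, -0.1917) + 2 * (0.0000, -1.0000) = (2.1916 + 0.0000, -0.1917 + -2.0000) = (2.1916, -2.1917)
End effector: (2.1916, -2.1917)

Answer: 2.1916 -2.1917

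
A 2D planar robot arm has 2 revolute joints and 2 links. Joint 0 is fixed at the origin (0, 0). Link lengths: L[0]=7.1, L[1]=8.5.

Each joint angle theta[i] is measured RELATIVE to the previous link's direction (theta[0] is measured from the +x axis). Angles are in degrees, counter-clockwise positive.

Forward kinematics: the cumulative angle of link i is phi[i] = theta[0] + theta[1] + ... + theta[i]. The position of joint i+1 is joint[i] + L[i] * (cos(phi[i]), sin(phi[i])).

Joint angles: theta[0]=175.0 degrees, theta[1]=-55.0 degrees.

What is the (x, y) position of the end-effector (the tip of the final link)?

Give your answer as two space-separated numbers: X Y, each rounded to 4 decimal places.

Answer: -11.3230 7.9800

Derivation:
joint[0] = (0.0000, 0.0000)  (base)
link 0: phi[0] = 175 = 175 deg
  cos(175 deg) = -0.9962, sin(175 deg) = 0.0872
  joint[1] = (0.0000, 0.0000) + 7.1 * (-0.9962, 0.0872) = (0.0000 + -7.0730, 0.0000 + 0.6188) = (-7.0730, 0.6188)
link 1: phi[1] = 175 + -55 = 120 deg
  cos(120 deg) = -0.5000, sin(120 deg) = 0.8660
  joint[2] = (-7.0730, 0.6188) + 8.5 * (-0.5000, 0.8660) = (-7.0730 + -4.2500, 0.6188 + 7.3612) = (-11.3230, 7.9800)
End effector: (-11.3230, 7.9800)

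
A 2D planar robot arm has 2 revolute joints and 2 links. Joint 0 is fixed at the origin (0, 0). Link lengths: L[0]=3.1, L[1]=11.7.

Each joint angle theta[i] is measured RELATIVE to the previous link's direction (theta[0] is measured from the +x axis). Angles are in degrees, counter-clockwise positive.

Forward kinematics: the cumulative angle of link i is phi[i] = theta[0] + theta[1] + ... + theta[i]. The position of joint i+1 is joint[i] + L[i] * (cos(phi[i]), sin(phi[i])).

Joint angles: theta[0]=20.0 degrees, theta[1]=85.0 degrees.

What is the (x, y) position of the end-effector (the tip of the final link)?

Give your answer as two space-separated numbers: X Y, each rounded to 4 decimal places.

joint[0] = (0.0000, 0.0000)  (base)
link 0: phi[0] = 20 = 20 deg
  cos(20 deg) = 0.9397, sin(20 deg) = 0.3420
  joint[1] = (0.0000, 0.0000) + 3.1 * (0.9397, 0.3420) = (0.0000 + 2.9130, 0.0000 + 1.0603) = (2.9130, 1.0603)
link 1: phi[1] = 20 + 85 = 105 deg
  cos(105 deg) = -0.2588, sin(105 deg) = 0.9659
  joint[2] = (2.9130, 1.0603) + 11.7 * (-0.2588, 0.9659) = (2.9130 + -3.0282, 1.0603 + 11.3013) = (-0.1151, 12.3616)
End effector: (-0.1151, 12.3616)

Answer: -0.1151 12.3616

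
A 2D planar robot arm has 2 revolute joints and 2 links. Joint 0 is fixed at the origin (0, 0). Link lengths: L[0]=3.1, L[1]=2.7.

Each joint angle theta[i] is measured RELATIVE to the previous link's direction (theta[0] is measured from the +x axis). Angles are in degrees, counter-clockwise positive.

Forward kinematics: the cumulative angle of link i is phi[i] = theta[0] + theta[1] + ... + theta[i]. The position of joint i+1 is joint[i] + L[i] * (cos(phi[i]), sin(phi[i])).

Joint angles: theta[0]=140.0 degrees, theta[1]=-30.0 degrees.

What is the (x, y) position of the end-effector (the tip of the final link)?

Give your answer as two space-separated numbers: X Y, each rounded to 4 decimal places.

joint[0] = (0.0000, 0.0000)  (base)
link 0: phi[0] = 140 = 140 deg
  cos(140 deg) = -0.7660, sin(140 deg) = 0.6428
  joint[1] = (0.0000, 0.0000) + 3.1 * (-0.7660, 0.6428) = (0.0000 + -2.3747, 0.0000 + 1.9926) = (-2.3747, 1.9926)
link 1: phi[1] = 140 + -30 = 110 deg
  cos(110 deg) = -0.3420, sin(110 deg) = 0.9397
  joint[2] = (-2.3747, 1.9926) + 2.7 * (-0.3420, 0.9397) = (-2.3747 + -0.9235, 1.9926 + 2.5372) = (-3.2982, 4.5298)
End effector: (-3.2982, 4.5298)

Answer: -3.2982 4.5298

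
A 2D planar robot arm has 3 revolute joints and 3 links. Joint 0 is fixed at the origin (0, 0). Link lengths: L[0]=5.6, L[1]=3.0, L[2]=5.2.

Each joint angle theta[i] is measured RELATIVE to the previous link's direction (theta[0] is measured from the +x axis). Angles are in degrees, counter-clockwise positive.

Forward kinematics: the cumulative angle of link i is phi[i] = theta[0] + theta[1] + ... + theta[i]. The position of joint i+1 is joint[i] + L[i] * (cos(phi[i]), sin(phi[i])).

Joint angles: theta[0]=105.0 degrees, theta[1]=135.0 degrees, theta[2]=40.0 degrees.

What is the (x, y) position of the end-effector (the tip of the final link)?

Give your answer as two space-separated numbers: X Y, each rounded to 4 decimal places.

joint[0] = (0.0000, 0.0000)  (base)
link 0: phi[0] = 105 = 105 deg
  cos(105 deg) = -0.2588, sin(105 deg) = 0.9659
  joint[1] = (0.0000, 0.0000) + 5.6 * (-0.2588, 0.9659) = (0.0000 + -1.4494, 0.0000 + 5.4092) = (-1.4494, 5.4092)
link 1: phi[1] = 105 + 135 = 240 deg
  cos(240 deg) = -0.5000, sin(240 deg) = -0.8660
  joint[2] = (-1.4494, 5.4092) + 3 * (-0.5000, -0.8660) = (-1.4494 + -1.5000, 5.4092 + -2.5981) = (-2.9494, 2.8111)
link 2: phi[2] = 105 + 135 + 40 = 280 deg
  cos(280 deg) = 0.1736, sin(280 deg) = -0.9848
  joint[3] = (-2.9494, 2.8111) + 5.2 * (0.1736, -0.9848) = (-2.9494 + 0.9030, 2.8111 + -5.1210) = (-2.0464, -2.3099)
End effector: (-2.0464, -2.3099)

Answer: -2.0464 -2.3099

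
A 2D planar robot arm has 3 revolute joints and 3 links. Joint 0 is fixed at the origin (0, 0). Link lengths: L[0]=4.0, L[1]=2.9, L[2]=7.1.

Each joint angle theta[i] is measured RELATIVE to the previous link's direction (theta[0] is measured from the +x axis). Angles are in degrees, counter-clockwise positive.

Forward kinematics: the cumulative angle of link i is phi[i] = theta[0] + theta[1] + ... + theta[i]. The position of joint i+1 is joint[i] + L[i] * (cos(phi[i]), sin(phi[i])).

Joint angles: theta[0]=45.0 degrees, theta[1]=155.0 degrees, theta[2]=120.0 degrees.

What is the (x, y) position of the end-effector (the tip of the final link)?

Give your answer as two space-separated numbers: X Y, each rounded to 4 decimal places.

joint[0] = (0.0000, 0.0000)  (base)
link 0: phi[0] = 45 = 45 deg
  cos(45 deg) = 0.7071, sin(45 deg) = 0.7071
  joint[1] = (0.0000, 0.0000) + 4 * (0.7071, 0.7071) = (0.0000 + 2.8284, 0.0000 + 2.8284) = (2.8284, 2.8284)
link 1: phi[1] = 45 + 155 = 200 deg
  cos(200 deg) = -0.9397, sin(200 deg) = -0.3420
  joint[2] = (2.8284, 2.8284) + 2.9 * (-0.9397, -0.3420) = (2.8284 + -2.7251, 2.8284 + -0.9919) = (0.1033, 1.8366)
link 2: phi[2] = 45 + 155 + 120 = 320 deg
  cos(320 deg) = 0.7660, sin(320 deg) = -0.6428
  joint[3] = (0.1033, 1.8366) + 7.1 * (0.7660, -0.6428) = (0.1033 + 5.4389, 1.8366 + -4.5638) = (5.5422, -2.7272)
End effector: (5.5422, -2.7272)

Answer: 5.5422 -2.7272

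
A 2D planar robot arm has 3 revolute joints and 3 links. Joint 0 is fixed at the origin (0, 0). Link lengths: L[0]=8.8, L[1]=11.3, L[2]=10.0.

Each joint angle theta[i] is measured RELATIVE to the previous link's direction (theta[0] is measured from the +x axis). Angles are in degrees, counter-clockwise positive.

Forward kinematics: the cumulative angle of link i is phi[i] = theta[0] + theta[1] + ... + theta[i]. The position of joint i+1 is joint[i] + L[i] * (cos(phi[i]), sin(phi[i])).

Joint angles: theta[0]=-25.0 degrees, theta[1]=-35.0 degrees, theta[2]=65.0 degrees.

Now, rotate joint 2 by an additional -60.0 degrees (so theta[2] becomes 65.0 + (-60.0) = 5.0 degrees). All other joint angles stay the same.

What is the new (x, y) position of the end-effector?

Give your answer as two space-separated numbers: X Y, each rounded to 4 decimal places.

Answer: 19.3613 -21.6966

Derivation:
joint[0] = (0.0000, 0.0000)  (base)
link 0: phi[0] = -25 = -25 deg
  cos(-25 deg) = 0.9063, sin(-25 deg) = -0.4226
  joint[1] = (0.0000, 0.0000) + 8.8 * (0.9063, -0.4226) = (0.0000 + 7.9755, 0.0000 + -3.7190) = (7.9755, -3.7190)
link 1: phi[1] = -25 + -35 = -60 deg
  cos(-60 deg) = 0.5000, sin(-60 deg) = -0.8660
  joint[2] = (7.9755, -3.7190) + 11.3 * (0.5000, -0.8660) = (7.9755 + 5.6500, -3.7190 + -9.7861) = (13.6255, -13.5051)
link 2: phi[2] = -25 + -35 + 5 = -55 deg
  cos(-55 deg) = 0.5736, sin(-55 deg) = -0.8192
  joint[3] = (13.6255, -13.5051) + 10 * (0.5736, -0.8192) = (13.6255 + 5.7358, -13.5051 + -8.1915) = (19.3613, -21.6966)
End effector: (19.3613, -21.6966)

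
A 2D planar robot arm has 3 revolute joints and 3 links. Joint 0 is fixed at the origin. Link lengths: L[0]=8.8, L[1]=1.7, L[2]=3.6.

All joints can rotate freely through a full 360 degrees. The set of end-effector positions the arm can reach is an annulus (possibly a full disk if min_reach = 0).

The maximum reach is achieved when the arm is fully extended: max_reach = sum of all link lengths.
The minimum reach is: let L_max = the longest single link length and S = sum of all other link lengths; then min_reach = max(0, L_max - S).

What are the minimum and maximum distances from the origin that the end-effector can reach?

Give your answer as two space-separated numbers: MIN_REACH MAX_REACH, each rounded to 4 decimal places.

Answer: 3.5000 14.1000

Derivation:
Link lengths: [8.8, 1.7, 3.6]
max_reach = 8.8 + 1.7 + 3.6 = 14.1
L_max = max([8.8, 1.7, 3.6]) = 8.8
S (sum of others) = 14.1 - 8.8 = 5.3
min_reach = max(0, 8.8 - 5.3) = max(0, 3.5) = 3.5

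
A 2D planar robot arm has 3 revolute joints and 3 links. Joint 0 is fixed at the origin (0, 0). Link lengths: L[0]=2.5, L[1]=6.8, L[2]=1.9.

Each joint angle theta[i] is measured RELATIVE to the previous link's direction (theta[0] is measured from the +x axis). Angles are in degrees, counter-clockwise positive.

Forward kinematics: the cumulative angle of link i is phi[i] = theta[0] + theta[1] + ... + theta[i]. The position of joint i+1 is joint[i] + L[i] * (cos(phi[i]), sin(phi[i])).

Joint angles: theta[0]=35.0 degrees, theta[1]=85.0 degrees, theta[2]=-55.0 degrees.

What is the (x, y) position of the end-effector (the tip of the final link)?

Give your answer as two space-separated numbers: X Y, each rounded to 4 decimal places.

Answer: -0.5491 9.0449

Derivation:
joint[0] = (0.0000, 0.0000)  (base)
link 0: phi[0] = 35 = 35 deg
  cos(35 deg) = 0.8192, sin(35 deg) = 0.5736
  joint[1] = (0.0000, 0.0000) + 2.5 * (0.8192, 0.5736) = (0.0000 + 2.0479, 0.0000 + 1.4339) = (2.0479, 1.4339)
link 1: phi[1] = 35 + 85 = 120 deg
  cos(120 deg) = -0.5000, sin(120 deg) = 0.8660
  joint[2] = (2.0479, 1.4339) + 6.8 * (-0.5000, 0.8660) = (2.0479 + -3.4000, 1.4339 + 5.8890) = (-1.3521, 7.3229)
link 2: phi[2] = 35 + 85 + -55 = 65 deg
  cos(65 deg) = 0.4226, sin(65 deg) = 0.9063
  joint[3] = (-1.3521, 7.3229) + 1.9 * (0.4226, 0.9063) = (-1.3521 + 0.8030, 7.3229 + 1.7220) = (-0.5491, 9.0449)
End effector: (-0.5491, 9.0449)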